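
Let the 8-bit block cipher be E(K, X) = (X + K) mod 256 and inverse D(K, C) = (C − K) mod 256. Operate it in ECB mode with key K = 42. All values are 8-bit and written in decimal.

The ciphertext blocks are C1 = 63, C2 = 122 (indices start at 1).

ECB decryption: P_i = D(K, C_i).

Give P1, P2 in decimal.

P1: D(K, 63) = 21.
P2: D(K, 122) = 80.

P1 = 21, P2 = 80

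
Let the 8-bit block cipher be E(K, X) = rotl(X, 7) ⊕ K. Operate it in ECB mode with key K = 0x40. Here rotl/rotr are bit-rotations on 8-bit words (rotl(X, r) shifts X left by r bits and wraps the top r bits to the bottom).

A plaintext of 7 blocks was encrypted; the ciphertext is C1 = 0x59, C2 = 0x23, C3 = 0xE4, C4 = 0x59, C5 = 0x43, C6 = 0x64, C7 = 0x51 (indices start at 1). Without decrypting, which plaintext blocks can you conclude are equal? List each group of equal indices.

ECB encrypts each block independently with the same key, so equal ciphertext blocks imply equal plaintext blocks.
C1 = C4 = 0x59, so P1 = P4.

P1 = P4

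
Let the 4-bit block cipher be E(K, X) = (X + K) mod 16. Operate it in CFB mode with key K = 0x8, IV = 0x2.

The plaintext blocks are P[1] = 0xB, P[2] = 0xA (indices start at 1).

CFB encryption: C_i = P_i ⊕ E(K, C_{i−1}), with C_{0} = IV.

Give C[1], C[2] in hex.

C[1] = 0x1, C[2] = 0x3

C[1]: E(K, 0x2) = 0xA; 0xB ⊕ 0xA = 0x1.
C[2]: E(K, 0x1) = 0x9; 0xA ⊕ 0x9 = 0x3.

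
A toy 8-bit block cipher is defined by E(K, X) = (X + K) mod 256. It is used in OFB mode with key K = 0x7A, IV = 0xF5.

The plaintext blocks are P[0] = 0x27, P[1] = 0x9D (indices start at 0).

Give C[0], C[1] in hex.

OFB encryption: S_i = E(K, S_{i−1}) with S_{−1} = IV; C_i = P_i ⊕ S_i.
C[0]: S = E(K, 0xF5) = 0x6F; 0x27 ⊕ 0x6F = 0x48.
C[1]: S = E(K, 0x6F) = 0xE9; 0x9D ⊕ 0xE9 = 0x74.

C[0] = 0x48, C[1] = 0x74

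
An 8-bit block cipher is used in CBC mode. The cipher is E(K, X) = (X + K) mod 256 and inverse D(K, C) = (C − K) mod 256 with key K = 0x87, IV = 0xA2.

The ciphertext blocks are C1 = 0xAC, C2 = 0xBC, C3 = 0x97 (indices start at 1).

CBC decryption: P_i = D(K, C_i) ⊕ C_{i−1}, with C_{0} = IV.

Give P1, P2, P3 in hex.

P1: D(K, 0xAC) = 0x25; 0x25 ⊕ 0xA2 = 0x87.
P2: D(K, 0xBC) = 0x35; 0x35 ⊕ 0xAC = 0x99.
P3: D(K, 0x97) = 0x10; 0x10 ⊕ 0xBC = 0xAC.

P1 = 0x87, P2 = 0x99, P3 = 0xAC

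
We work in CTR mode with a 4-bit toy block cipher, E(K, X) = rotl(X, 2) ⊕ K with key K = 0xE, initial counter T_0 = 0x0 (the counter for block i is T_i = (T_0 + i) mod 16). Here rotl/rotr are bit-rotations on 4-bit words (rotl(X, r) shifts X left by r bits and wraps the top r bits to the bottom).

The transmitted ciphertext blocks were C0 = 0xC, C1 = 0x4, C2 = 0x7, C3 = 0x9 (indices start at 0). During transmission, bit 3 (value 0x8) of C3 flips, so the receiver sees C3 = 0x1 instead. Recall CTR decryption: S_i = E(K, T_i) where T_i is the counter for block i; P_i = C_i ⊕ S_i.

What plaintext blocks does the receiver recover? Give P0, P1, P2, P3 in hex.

Only C3 changed, to 0x1. In CTR, a change in C_i flips the same bit in P_i only; the keystream is unaffected. Decrypting the received ciphertext:
P0: T = 0x0, S = E(K, T) = 0xE; 0xC ⊕ 0xE = 0x2.
P1: T = 0x1, S = E(K, T) = 0xA; 0x4 ⊕ 0xA = 0xE.
P2: T = 0x2, S = E(K, T) = 0x6; 0x7 ⊕ 0x6 = 0x1.
P3: T = 0x3, S = E(K, T) = 0x2; 0x1 ⊕ 0x2 = 0x3.
Blocks that differ from the original plaintext: P3.

P0 = 0x2, P1 = 0xE, P2 = 0x1, P3 = 0x3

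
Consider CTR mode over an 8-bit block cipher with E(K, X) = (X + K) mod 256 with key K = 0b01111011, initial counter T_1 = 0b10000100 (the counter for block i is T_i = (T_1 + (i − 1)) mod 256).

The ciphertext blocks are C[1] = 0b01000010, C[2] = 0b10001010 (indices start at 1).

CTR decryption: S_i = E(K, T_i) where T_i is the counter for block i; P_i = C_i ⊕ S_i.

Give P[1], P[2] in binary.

P[1] = 0b10111101, P[2] = 0b10001010

P[1]: T = 0b10000100, S = E(K, T) = 0b11111111; 0b01000010 ⊕ 0b11111111 = 0b10111101.
P[2]: T = 0b10000101, S = E(K, T) = 0b00000000; 0b10001010 ⊕ 0b00000000 = 0b10001010.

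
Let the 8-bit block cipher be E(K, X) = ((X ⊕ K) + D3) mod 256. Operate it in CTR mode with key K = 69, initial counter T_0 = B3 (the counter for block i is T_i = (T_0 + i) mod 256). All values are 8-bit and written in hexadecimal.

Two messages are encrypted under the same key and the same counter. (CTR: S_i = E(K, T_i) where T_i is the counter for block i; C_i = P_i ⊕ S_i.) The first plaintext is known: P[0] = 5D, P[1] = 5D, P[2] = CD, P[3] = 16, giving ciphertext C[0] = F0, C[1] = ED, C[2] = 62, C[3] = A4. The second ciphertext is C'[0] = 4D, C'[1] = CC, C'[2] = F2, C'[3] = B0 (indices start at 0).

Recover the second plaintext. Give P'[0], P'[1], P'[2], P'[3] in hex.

P'[0] = E0, P'[1] = 7C, P'[2] = 5D, P'[3] = 02

In CTR with a reused counter, both messages share the same keystream S_i, so C_i ⊕ C'_i = P_i ⊕ P'_i and thus P'_i = P_i ⊕ C_i ⊕ C'_i.
P'[0]: 5D ⊕ F0 ⊕ 4D = E0.
P'[1]: 5D ⊕ ED ⊕ CC = 7C.
P'[2]: CD ⊕ 62 ⊕ F2 = 5D.
P'[3]: 16 ⊕ A4 ⊕ B0 = 02.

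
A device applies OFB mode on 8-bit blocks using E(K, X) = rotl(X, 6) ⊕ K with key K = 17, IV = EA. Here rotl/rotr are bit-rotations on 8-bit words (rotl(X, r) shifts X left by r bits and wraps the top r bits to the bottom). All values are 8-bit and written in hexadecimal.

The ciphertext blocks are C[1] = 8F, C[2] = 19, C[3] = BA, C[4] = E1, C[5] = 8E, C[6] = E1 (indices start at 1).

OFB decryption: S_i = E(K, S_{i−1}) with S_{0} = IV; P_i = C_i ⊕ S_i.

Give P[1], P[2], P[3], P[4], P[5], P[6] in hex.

P[1] = 22, P[2] = 65, P[3] = B2, P[4] = F4, P[5] = DC, P[6] = 62

P[1]: S = E(K, EA) = AD; 8F ⊕ AD = 22.
P[2]: S = E(K, AD) = 7C; 19 ⊕ 7C = 65.
P[3]: S = E(K, 7C) = 08; BA ⊕ 08 = B2.
P[4]: S = E(K, 08) = 15; E1 ⊕ 15 = F4.
P[5]: S = E(K, 15) = 52; 8E ⊕ 52 = DC.
P[6]: S = E(K, 52) = 83; E1 ⊕ 83 = 62.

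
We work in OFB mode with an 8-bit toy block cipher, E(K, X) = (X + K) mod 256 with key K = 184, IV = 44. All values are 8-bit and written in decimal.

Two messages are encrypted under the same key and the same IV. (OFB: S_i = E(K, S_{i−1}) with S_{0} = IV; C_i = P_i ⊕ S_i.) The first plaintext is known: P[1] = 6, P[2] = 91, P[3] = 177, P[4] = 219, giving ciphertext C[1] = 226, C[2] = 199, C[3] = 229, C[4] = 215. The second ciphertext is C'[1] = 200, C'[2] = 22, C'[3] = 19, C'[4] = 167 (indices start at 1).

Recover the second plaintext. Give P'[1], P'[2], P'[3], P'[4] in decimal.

P'[1] = 44, P'[2] = 138, P'[3] = 71, P'[4] = 171

In OFB with a reused IV, both messages share the same keystream S_i, so C_i ⊕ C'_i = P_i ⊕ P'_i and thus P'_i = P_i ⊕ C_i ⊕ C'_i.
P'[1]: 6 ⊕ 226 ⊕ 200 = 44.
P'[2]: 91 ⊕ 199 ⊕ 22 = 138.
P'[3]: 177 ⊕ 229 ⊕ 19 = 71.
P'[4]: 219 ⊕ 215 ⊕ 167 = 171.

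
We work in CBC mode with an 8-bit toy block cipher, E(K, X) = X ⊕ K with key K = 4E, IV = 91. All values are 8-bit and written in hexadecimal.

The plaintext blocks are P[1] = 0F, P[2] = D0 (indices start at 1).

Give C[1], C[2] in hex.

CBC encryption: C_i = E(K, P_i ⊕ C_{i−1}), with C_{0} = IV.
C[1]: P[1] ⊕ 91 = 9E; E(K, 9E) = D0.
C[2]: P[2] ⊕ D0 = 00; E(K, 00) = 4E.

C[1] = D0, C[2] = 4E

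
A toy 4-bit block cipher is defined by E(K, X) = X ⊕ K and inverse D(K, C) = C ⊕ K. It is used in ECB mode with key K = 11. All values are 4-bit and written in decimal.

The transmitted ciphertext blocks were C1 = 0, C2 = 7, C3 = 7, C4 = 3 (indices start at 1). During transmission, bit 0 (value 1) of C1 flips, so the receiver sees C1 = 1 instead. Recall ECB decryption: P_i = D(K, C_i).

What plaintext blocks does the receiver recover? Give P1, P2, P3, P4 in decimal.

P1 = 10, P2 = 12, P3 = 12, P4 = 8

Only C1 changed, to 1. In ECB, a change in C_i affects only P_i. Decrypting the received ciphertext:
P1: D(K, 1) = 10.
P2: D(K, 7) = 12.
P3: D(K, 7) = 12.
P4: D(K, 3) = 8.
Blocks that differ from the original plaintext: P1.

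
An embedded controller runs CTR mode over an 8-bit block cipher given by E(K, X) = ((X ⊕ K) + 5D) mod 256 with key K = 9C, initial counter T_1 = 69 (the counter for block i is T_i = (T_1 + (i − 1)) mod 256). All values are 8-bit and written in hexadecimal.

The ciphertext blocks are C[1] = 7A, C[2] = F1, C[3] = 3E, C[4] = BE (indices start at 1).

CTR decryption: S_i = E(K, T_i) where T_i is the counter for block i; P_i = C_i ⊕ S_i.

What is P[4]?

P[4] = F3

P[4]: T = 6C, S = E(K, T) = 4D; BE ⊕ 4D = F3.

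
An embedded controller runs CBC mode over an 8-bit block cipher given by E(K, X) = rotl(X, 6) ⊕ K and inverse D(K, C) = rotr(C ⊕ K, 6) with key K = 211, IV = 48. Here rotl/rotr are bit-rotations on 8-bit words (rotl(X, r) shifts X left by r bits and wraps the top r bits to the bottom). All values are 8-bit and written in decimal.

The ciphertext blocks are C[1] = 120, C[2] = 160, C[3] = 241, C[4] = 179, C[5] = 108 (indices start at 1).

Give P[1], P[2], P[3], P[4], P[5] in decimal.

CBC decryption: P_i = D(K, C_i) ⊕ C_{i−1}, with C_{0} = IV.
P[1]: D(K, 120) = 174; 174 ⊕ 48 = 158.
P[2]: D(K, 160) = 205; 205 ⊕ 120 = 181.
P[3]: D(K, 241) = 136; 136 ⊕ 160 = 40.
P[4]: D(K, 179) = 129; 129 ⊕ 241 = 112.
P[5]: D(K, 108) = 254; 254 ⊕ 179 = 77.

P[1] = 158, P[2] = 181, P[3] = 40, P[4] = 112, P[5] = 77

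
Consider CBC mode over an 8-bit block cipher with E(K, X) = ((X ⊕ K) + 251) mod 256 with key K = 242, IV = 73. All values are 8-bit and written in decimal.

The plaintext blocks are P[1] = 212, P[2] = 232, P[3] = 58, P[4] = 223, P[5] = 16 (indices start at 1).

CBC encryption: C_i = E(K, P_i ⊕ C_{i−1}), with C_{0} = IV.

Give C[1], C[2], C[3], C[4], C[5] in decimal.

C[1]: P[1] ⊕ 73 = 157; E(K, 157) = 106.
C[2]: P[2] ⊕ 106 = 130; E(K, 130) = 107.
C[3]: P[3] ⊕ 107 = 81; E(K, 81) = 158.
C[4]: P[4] ⊕ 158 = 65; E(K, 65) = 174.
C[5]: P[5] ⊕ 174 = 190; E(K, 190) = 71.

C[1] = 106, C[2] = 107, C[3] = 158, C[4] = 174, C[5] = 71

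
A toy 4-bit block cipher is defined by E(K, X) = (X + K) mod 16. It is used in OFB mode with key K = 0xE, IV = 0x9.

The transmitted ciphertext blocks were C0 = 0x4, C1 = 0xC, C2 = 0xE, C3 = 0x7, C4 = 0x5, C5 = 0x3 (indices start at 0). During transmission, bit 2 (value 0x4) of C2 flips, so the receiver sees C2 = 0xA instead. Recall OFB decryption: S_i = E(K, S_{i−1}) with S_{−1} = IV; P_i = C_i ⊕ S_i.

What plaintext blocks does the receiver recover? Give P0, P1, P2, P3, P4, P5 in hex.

Only C2 changed, to 0xA. In OFB, a change in C_i flips the same bit in P_i only; the keystream is unaffected. Decrypting the received ciphertext:
P0: S = E(K, 0x9) = 0x7; 0x4 ⊕ 0x7 = 0x3.
P1: S = E(K, 0x7) = 0x5; 0xC ⊕ 0x5 = 0x9.
P2: S = E(K, 0x5) = 0x3; 0xA ⊕ 0x3 = 0x9.
P3: S = E(K, 0x3) = 0x1; 0x7 ⊕ 0x1 = 0x6.
P4: S = E(K, 0x1) = 0xF; 0x5 ⊕ 0xF = 0xA.
P5: S = E(K, 0xF) = 0xD; 0x3 ⊕ 0xD = 0xE.
Blocks that differ from the original plaintext: P2.

P0 = 0x3, P1 = 0x9, P2 = 0x9, P3 = 0x6, P4 = 0xA, P5 = 0xE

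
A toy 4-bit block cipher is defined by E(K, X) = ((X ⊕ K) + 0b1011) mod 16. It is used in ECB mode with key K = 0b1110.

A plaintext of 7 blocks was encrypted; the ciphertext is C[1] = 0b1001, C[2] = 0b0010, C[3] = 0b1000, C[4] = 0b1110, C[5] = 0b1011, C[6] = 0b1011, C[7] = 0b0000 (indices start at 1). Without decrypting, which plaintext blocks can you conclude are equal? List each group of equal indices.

P[5] = P[6]

ECB encrypts each block independently with the same key, so equal ciphertext blocks imply equal plaintext blocks.
C[5] = C[6] = 0b1011, so P[5] = P[6].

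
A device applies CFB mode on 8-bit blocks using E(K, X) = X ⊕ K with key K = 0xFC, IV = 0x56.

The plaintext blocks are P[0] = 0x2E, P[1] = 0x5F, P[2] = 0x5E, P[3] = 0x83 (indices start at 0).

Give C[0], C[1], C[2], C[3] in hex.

CFB encryption: C_i = P_i ⊕ E(K, C_{i−1}), with C_{−1} = IV.
C[0]: E(K, 0x56) = 0xAA; 0x2E ⊕ 0xAA = 0x84.
C[1]: E(K, 0x84) = 0x78; 0x5F ⊕ 0x78 = 0x27.
C[2]: E(K, 0x27) = 0xDB; 0x5E ⊕ 0xDB = 0x85.
C[3]: E(K, 0x85) = 0x79; 0x83 ⊕ 0x79 = 0xFA.

C[0] = 0x84, C[1] = 0x27, C[2] = 0x85, C[3] = 0xFA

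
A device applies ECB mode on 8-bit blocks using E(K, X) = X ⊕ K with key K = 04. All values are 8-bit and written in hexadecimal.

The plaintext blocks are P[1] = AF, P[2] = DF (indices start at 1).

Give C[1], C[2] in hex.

ECB encryption: C_i = E(K, P_i).
C[1]: E(K, AF) = AB.
C[2]: E(K, DF) = DB.

C[1] = AB, C[2] = DB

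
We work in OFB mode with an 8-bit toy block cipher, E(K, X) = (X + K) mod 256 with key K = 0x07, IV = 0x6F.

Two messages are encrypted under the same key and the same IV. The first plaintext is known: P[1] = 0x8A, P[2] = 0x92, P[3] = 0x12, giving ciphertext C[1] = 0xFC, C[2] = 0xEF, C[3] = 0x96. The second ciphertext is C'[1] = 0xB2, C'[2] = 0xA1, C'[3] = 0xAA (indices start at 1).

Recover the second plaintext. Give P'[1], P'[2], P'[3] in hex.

In OFB with a reused IV, both messages share the same keystream S_i, so C_i ⊕ C'_i = P_i ⊕ P'_i and thus P'_i = P_i ⊕ C_i ⊕ C'_i.
P'[1]: 0x8A ⊕ 0xFC ⊕ 0xB2 = 0xC4.
P'[2]: 0x92 ⊕ 0xEF ⊕ 0xA1 = 0xDC.
P'[3]: 0x12 ⊕ 0x96 ⊕ 0xAA = 0x2E.

P'[1] = 0xC4, P'[2] = 0xDC, P'[3] = 0x2E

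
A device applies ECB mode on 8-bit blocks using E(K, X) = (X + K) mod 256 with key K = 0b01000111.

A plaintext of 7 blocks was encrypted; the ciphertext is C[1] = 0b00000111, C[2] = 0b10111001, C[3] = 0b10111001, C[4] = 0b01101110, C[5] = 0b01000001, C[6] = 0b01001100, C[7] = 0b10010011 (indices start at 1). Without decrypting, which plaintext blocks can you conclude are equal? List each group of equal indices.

P[2] = P[3]

ECB encrypts each block independently with the same key, so equal ciphertext blocks imply equal plaintext blocks.
C[2] = C[3] = 0b10111001, so P[2] = P[3].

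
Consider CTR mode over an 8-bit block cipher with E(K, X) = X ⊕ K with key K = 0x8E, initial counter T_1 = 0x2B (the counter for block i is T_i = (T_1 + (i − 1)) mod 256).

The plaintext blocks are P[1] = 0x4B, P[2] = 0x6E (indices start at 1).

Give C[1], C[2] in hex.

C[1] = 0xEE, C[2] = 0xCC

CTR encryption: S_i = E(K, T_i) where T_i is the counter for block i; C_i = P_i ⊕ S_i.
C[1]: T = 0x2B, S = E(K, T) = 0xA5; 0x4B ⊕ 0xA5 = 0xEE.
C[2]: T = 0x2C, S = E(K, T) = 0xA2; 0x6E ⊕ 0xA2 = 0xCC.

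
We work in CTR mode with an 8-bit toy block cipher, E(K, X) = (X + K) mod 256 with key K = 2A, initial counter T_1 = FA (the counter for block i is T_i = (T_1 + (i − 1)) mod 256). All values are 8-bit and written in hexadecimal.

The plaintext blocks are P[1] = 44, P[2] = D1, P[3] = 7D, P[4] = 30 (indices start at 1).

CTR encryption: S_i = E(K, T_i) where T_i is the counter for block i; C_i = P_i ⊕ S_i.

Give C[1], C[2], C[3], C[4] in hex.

C[1]: T = FA, S = E(K, T) = 24; 44 ⊕ 24 = 60.
C[2]: T = FB, S = E(K, T) = 25; D1 ⊕ 25 = F4.
C[3]: T = FC, S = E(K, T) = 26; 7D ⊕ 26 = 5B.
C[4]: T = FD, S = E(K, T) = 27; 30 ⊕ 27 = 17.

C[1] = 60, C[2] = F4, C[3] = 5B, C[4] = 17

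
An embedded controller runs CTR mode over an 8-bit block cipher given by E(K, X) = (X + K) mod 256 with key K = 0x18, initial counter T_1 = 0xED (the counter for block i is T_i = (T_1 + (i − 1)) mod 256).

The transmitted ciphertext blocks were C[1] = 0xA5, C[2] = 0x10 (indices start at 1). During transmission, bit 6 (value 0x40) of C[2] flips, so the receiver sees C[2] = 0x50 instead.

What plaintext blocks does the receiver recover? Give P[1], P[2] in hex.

CTR decryption: S_i = E(K, T_i) where T_i is the counter for block i; P_i = C_i ⊕ S_i.
Only C[2] changed, to 0x50. In CTR, a change in C_i flips the same bit in P_i only; the keystream is unaffected. Decrypting the received ciphertext:
P[1]: T = 0xED, S = E(K, T) = 0x05; 0xA5 ⊕ 0x05 = 0xA0.
P[2]: T = 0xEE, S = E(K, T) = 0x06; 0x50 ⊕ 0x06 = 0x56.
Blocks that differ from the original plaintext: P[2].

P[1] = 0xA0, P[2] = 0x56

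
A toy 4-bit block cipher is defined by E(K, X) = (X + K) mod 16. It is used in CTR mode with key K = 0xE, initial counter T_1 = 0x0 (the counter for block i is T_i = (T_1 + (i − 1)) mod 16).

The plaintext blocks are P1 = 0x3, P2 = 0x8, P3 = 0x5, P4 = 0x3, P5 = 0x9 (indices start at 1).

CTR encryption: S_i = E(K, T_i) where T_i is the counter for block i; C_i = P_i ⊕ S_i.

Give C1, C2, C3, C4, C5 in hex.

C1: T = 0x0, S = E(K, T) = 0xE; 0x3 ⊕ 0xE = 0xD.
C2: T = 0x1, S = E(K, T) = 0xF; 0x8 ⊕ 0xF = 0x7.
C3: T = 0x2, S = E(K, T) = 0x0; 0x5 ⊕ 0x0 = 0x5.
C4: T = 0x3, S = E(K, T) = 0x1; 0x3 ⊕ 0x1 = 0x2.
C5: T = 0x4, S = E(K, T) = 0x2; 0x9 ⊕ 0x2 = 0xB.

C1 = 0xD, C2 = 0x7, C3 = 0x5, C4 = 0x2, C5 = 0xB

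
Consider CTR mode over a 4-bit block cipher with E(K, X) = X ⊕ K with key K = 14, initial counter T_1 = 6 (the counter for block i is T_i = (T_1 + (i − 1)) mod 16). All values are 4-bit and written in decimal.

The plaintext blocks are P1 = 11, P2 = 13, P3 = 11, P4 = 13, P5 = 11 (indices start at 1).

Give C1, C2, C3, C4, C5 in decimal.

CTR encryption: S_i = E(K, T_i) where T_i is the counter for block i; C_i = P_i ⊕ S_i.
C1: T = 6, S = E(K, T) = 8; 11 ⊕ 8 = 3.
C2: T = 7, S = E(K, T) = 9; 13 ⊕ 9 = 4.
C3: T = 8, S = E(K, T) = 6; 11 ⊕ 6 = 13.
C4: T = 9, S = E(K, T) = 7; 13 ⊕ 7 = 10.
C5: T = 10, S = E(K, T) = 4; 11 ⊕ 4 = 15.

C1 = 3, C2 = 4, C3 = 13, C4 = 10, C5 = 15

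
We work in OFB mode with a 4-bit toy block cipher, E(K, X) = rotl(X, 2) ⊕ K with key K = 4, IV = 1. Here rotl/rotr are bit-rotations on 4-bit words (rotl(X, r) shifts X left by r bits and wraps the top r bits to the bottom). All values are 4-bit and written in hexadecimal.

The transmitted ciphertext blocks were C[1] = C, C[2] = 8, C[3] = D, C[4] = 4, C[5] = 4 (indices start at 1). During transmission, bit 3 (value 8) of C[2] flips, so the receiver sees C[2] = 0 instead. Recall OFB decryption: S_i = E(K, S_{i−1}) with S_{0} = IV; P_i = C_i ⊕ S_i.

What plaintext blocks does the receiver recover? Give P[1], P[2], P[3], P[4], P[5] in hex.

Only C[2] changed, to 0. In OFB, a change in C_i flips the same bit in P_i only; the keystream is unaffected. Decrypting the received ciphertext:
P[1]: S = E(K, 1) = 0; C ⊕ 0 = C.
P[2]: S = E(K, 0) = 4; 0 ⊕ 4 = 4.
P[3]: S = E(K, 4) = 5; D ⊕ 5 = 8.
P[4]: S = E(K, 5) = 1; 4 ⊕ 1 = 5.
P[5]: S = E(K, 1) = 0; 4 ⊕ 0 = 4.
Blocks that differ from the original plaintext: P[2].

P[1] = C, P[2] = 4, P[3] = 8, P[4] = 5, P[5] = 4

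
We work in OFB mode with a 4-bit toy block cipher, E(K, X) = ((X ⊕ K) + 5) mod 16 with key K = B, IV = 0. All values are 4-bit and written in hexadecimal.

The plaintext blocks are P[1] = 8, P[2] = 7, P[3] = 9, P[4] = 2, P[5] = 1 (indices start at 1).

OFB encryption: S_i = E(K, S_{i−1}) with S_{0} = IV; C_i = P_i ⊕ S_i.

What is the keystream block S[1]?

C[1]: S = E(K, 0) = 0; 8 ⊕ 0 = 8.
So S[1] = 0.

0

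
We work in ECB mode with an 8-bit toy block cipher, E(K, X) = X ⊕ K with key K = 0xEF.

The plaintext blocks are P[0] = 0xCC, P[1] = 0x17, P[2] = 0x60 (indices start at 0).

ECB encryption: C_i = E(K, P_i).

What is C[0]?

C[0]: E(K, 0xCC) = 0x23.

C[0] = 0x23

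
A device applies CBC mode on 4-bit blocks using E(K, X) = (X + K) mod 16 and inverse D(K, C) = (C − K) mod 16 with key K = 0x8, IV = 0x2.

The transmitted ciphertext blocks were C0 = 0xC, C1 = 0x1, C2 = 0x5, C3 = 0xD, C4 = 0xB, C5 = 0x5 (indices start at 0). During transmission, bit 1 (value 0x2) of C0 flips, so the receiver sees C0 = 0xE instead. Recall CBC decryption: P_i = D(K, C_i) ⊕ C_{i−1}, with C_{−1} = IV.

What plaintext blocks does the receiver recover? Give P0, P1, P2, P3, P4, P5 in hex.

P0 = 0x4, P1 = 0x7, P2 = 0xC, P3 = 0x0, P4 = 0xE, P5 = 0x6

Only C0 changed, to 0xE. In CBC, a change in C_i garbles P_i and flips the same bit in P_{i+1}. Decrypting the received ciphertext:
P0: D(K, 0xE) = 0x6; 0x6 ⊕ 0x2 = 0x4.
P1: D(K, 0x1) = 0x9; 0x9 ⊕ 0xE = 0x7.
P2: D(K, 0x5) = 0xD; 0xD ⊕ 0x1 = 0xC.
P3: D(K, 0xD) = 0x5; 0x5 ⊕ 0x5 = 0x0.
P4: D(K, 0xB) = 0x3; 0x3 ⊕ 0xD = 0xE.
P5: D(K, 0x5) = 0xD; 0xD ⊕ 0xB = 0x6.
Blocks that differ from the original plaintext: P0, P1.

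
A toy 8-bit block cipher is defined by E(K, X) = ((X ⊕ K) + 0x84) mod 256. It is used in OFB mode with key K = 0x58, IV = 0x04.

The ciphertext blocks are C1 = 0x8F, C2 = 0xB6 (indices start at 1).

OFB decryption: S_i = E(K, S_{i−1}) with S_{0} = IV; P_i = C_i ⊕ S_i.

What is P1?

P1: S = E(K, 0x04) = 0xE0; 0x8F ⊕ 0xE0 = 0x6F.

P1 = 0x6F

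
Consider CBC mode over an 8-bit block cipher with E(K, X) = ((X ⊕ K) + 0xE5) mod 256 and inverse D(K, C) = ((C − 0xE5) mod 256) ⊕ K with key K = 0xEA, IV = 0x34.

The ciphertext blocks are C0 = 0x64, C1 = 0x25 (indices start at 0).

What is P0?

CBC decryption: P_i = D(K, C_i) ⊕ C_{i−1}, with C_{−1} = IV.
P0: D(K, 0x64) = 0x95; 0x95 ⊕ 0x34 = 0xA1.

P0 = 0xA1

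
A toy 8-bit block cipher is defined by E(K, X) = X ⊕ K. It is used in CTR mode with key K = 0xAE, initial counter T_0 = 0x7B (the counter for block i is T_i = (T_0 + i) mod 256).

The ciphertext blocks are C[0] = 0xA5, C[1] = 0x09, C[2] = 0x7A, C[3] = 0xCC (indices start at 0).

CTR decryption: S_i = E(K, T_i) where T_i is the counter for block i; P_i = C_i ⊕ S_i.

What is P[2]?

P[2] = 0xA9

P[2]: T = 0x7D, S = E(K, T) = 0xD3; 0x7A ⊕ 0xD3 = 0xA9.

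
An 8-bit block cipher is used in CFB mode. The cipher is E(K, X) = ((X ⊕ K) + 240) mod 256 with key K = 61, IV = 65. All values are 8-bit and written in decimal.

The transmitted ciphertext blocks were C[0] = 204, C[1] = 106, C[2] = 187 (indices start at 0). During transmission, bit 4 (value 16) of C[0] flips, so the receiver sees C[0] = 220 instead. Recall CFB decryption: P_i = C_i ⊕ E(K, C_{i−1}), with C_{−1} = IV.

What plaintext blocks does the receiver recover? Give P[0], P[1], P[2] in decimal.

Only C[0] changed, to 220. In CFB, a change in C_i flips the same bit in P_i and garbles P_{i+1}. Decrypting the received ciphertext:
P[0]: E(K, 65) = 108; 220 ⊕ 108 = 176.
P[1]: E(K, 220) = 209; 106 ⊕ 209 = 187.
P[2]: E(K, 106) = 71; 187 ⊕ 71 = 252.
Blocks that differ from the original plaintext: P[0], P[1].

P[0] = 176, P[1] = 187, P[2] = 252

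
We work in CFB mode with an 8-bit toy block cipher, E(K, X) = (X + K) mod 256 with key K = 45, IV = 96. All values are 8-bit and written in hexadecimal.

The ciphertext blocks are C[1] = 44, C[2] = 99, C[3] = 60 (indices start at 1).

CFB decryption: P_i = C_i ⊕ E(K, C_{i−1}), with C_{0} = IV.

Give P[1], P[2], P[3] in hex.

P[1]: E(K, 96) = DB; 44 ⊕ DB = 9F.
P[2]: E(K, 44) = 89; 99 ⊕ 89 = 10.
P[3]: E(K, 99) = DE; 60 ⊕ DE = BE.

P[1] = 9F, P[2] = 10, P[3] = BE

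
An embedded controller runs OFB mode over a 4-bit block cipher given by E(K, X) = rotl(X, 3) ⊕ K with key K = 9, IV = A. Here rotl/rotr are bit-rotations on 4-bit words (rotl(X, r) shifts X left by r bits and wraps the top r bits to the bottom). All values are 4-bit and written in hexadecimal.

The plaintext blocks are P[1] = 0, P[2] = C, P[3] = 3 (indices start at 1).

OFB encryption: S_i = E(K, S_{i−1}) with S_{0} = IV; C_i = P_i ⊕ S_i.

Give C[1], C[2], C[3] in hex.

C[1] = C, C[2] = 3, C[3] = 5

C[1]: S = E(K, A) = C; 0 ⊕ C = C.
C[2]: S = E(K, C) = F; C ⊕ F = 3.
C[3]: S = E(K, F) = 6; 3 ⊕ 6 = 5.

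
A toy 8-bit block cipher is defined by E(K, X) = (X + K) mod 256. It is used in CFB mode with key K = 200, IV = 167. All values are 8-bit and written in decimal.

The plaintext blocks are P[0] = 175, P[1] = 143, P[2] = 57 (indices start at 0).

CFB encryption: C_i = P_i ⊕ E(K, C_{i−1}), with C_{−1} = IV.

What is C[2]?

C[0]: E(K, 167) = 111; 175 ⊕ 111 = 192.
C[1]: E(K, 192) = 136; 143 ⊕ 136 = 7.
C[2]: E(K, 7) = 207; 57 ⊕ 207 = 246.

C[2] = 246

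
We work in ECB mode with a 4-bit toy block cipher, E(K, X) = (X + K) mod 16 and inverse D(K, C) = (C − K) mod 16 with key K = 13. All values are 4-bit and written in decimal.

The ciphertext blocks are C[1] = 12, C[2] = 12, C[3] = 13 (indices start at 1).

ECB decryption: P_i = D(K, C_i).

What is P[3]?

P[3] = 0

P[3]: D(K, 13) = 0.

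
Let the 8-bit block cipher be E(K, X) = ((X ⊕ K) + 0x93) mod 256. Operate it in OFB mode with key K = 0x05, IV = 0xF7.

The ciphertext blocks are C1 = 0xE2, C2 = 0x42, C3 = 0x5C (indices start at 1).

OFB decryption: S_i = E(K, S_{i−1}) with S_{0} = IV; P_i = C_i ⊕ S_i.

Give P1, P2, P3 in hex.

P1 = 0x67, P2 = 0x51, P3 = 0xF5

P1: S = E(K, 0xF7) = 0x85; 0xE2 ⊕ 0x85 = 0x67.
P2: S = E(K, 0x85) = 0x13; 0x42 ⊕ 0x13 = 0x51.
P3: S = E(K, 0x13) = 0xA9; 0x5C ⊕ 0xA9 = 0xF5.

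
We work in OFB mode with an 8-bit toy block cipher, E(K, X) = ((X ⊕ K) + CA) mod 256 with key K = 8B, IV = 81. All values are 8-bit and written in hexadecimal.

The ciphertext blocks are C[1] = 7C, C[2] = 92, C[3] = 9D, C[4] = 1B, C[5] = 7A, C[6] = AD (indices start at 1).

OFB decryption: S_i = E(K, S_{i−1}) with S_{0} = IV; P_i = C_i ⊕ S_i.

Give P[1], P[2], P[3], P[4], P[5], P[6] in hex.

P[1]: S = E(K, 81) = D4; 7C ⊕ D4 = A8.
P[2]: S = E(K, D4) = 29; 92 ⊕ 29 = BB.
P[3]: S = E(K, 29) = 6C; 9D ⊕ 6C = F1.
P[4]: S = E(K, 6C) = B1; 1B ⊕ B1 = AA.
P[5]: S = E(K, B1) = 04; 7A ⊕ 04 = 7E.
P[6]: S = E(K, 04) = 59; AD ⊕ 59 = F4.

P[1] = A8, P[2] = BB, P[3] = F1, P[4] = AA, P[5] = 7E, P[6] = F4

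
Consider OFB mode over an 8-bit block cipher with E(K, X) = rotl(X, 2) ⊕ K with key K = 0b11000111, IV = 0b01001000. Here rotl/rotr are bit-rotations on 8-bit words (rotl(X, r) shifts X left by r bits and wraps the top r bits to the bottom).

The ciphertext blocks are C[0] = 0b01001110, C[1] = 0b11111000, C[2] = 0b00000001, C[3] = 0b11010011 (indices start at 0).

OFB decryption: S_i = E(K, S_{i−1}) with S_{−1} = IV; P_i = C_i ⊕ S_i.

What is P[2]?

P[0]: S = E(K, 0b01001000) = 0b11100110; 0b01001110 ⊕ 0b11100110 = 0b10101000.
P[1]: S = E(K, 0b11100110) = 0b01011100; 0b11111000 ⊕ 0b01011100 = 0b10100100.
P[2]: S = E(K, 0b01011100) = 0b10110110; 0b00000001 ⊕ 0b10110110 = 0b10110111.

P[2] = 0b10110111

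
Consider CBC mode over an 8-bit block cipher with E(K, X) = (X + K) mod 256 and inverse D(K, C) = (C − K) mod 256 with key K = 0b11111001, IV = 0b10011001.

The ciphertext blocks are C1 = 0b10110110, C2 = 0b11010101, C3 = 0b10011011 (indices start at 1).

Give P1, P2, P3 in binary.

CBC decryption: P_i = D(K, C_i) ⊕ C_{i−1}, with C_{0} = IV.
P1: D(K, 0b10110110) = 0b10111101; 0b10111101 ⊕ 0b10011001 = 0b00100100.
P2: D(K, 0b11010101) = 0b11011100; 0b11011100 ⊕ 0b10110110 = 0b01101010.
P3: D(K, 0b10011011) = 0b10100010; 0b10100010 ⊕ 0b11010101 = 0b01110111.

P1 = 0b00100100, P2 = 0b01101010, P3 = 0b01110111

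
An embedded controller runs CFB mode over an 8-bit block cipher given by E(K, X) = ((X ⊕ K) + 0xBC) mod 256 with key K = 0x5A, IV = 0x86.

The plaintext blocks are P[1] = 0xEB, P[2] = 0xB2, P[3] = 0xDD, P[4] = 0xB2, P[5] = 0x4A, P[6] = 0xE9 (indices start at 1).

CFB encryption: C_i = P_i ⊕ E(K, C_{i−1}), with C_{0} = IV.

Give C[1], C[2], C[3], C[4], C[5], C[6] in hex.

C[1] = 0x73, C[2] = 0x57, C[3] = 0x14, C[4] = 0xB8, C[5] = 0xD4, C[6] = 0xA3

C[1]: E(K, 0x86) = 0x98; 0xEB ⊕ 0x98 = 0x73.
C[2]: E(K, 0x73) = 0xE5; 0xB2 ⊕ 0xE5 = 0x57.
C[3]: E(K, 0x57) = 0xC9; 0xDD ⊕ 0xC9 = 0x14.
C[4]: E(K, 0x14) = 0x0A; 0xB2 ⊕ 0x0A = 0xB8.
C[5]: E(K, 0xB8) = 0x9E; 0x4A ⊕ 0x9E = 0xD4.
C[6]: E(K, 0xD4) = 0x4A; 0xE9 ⊕ 0x4A = 0xA3.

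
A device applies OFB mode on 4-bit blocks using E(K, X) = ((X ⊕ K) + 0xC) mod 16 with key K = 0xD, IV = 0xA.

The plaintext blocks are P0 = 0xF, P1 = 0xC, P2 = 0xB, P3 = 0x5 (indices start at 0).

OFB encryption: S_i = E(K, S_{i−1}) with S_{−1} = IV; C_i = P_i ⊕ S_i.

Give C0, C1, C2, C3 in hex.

C0: S = E(K, 0xA) = 0x3; 0xF ⊕ 0x3 = 0xC.
C1: S = E(K, 0x3) = 0xA; 0xC ⊕ 0xA = 0x6.
C2: S = E(K, 0xA) = 0x3; 0xB ⊕ 0x3 = 0x8.
C3: S = E(K, 0x3) = 0xA; 0x5 ⊕ 0xA = 0xF.

C0 = 0xC, C1 = 0x6, C2 = 0x8, C3 = 0xF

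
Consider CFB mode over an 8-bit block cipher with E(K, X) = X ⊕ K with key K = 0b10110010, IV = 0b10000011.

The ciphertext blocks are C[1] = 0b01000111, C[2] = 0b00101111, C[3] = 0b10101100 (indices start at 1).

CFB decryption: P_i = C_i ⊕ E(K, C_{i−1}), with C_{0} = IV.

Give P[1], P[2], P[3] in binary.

P[1] = 0b01110110, P[2] = 0b11011010, P[3] = 0b00110001

P[1]: E(K, 0b10000011) = 0b00110001; 0b01000111 ⊕ 0b00110001 = 0b01110110.
P[2]: E(K, 0b01000111) = 0b11110101; 0b00101111 ⊕ 0b11110101 = 0b11011010.
P[3]: E(K, 0b00101111) = 0b10011101; 0b10101100 ⊕ 0b10011101 = 0b00110001.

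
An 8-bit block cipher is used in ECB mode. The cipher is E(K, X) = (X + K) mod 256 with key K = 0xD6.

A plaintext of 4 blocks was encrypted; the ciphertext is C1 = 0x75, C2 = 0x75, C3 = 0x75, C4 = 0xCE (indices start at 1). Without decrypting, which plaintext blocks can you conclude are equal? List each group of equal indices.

ECB encrypts each block independently with the same key, so equal ciphertext blocks imply equal plaintext blocks.
C1 = C2 = C3 = 0x75, so P1 = P2 = P3.

P1 = P2 = P3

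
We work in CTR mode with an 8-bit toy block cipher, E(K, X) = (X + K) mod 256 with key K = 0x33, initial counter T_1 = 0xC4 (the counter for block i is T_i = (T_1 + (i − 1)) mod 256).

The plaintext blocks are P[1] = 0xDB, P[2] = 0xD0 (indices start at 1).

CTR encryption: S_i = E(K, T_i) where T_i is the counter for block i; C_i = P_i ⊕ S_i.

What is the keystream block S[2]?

C[1]: T = 0xC4, S = E(K, T) = 0xF7; 0xDB ⊕ 0xF7 = 0x2C.
C[2]: T = 0xC5, S = E(K, T) = 0xF8; 0xD0 ⊕ 0xF8 = 0x28.
So S[2] = 0xF8.

0xF8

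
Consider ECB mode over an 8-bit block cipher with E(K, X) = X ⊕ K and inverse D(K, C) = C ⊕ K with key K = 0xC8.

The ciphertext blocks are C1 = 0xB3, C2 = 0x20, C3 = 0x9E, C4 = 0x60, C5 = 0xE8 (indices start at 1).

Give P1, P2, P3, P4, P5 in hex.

ECB decryption: P_i = D(K, C_i).
P1: D(K, 0xB3) = 0x7B.
P2: D(K, 0x20) = 0xE8.
P3: D(K, 0x9E) = 0x56.
P4: D(K, 0x60) = 0xA8.
P5: D(K, 0xE8) = 0x20.

P1 = 0x7B, P2 = 0xE8, P3 = 0x56, P4 = 0xA8, P5 = 0x20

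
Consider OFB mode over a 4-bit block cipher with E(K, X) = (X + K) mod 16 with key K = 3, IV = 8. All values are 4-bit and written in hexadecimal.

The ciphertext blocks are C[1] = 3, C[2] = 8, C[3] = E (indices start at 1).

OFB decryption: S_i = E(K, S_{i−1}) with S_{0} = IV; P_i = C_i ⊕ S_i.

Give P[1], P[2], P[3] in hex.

P[1]: S = E(K, 8) = B; 3 ⊕ B = 8.
P[2]: S = E(K, B) = E; 8 ⊕ E = 6.
P[3]: S = E(K, E) = 1; E ⊕ 1 = F.

P[1] = 8, P[2] = 6, P[3] = F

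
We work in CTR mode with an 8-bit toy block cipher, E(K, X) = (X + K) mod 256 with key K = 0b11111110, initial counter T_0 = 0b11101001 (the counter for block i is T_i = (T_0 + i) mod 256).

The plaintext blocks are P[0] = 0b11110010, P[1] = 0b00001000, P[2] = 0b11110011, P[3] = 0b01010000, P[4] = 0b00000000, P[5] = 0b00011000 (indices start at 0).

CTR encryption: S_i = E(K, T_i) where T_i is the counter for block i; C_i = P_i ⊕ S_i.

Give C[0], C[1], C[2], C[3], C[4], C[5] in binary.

C[0]: T = 0b11101001, S = E(K, T) = 0b11100111; 0b11110010 ⊕ 0b11100111 = 0b00010101.
C[1]: T = 0b11101010, S = E(K, T) = 0b11101000; 0b00001000 ⊕ 0b11101000 = 0b11100000.
C[2]: T = 0b11101011, S = E(K, T) = 0b11101001; 0b11110011 ⊕ 0b11101001 = 0b00011010.
C[3]: T = 0b11101100, S = E(K, T) = 0b11101010; 0b01010000 ⊕ 0b11101010 = 0b10111010.
C[4]: T = 0b11101101, S = E(K, T) = 0b11101011; 0b00000000 ⊕ 0b11101011 = 0b11101011.
C[5]: T = 0b11101110, S = E(K, T) = 0b11101100; 0b00011000 ⊕ 0b11101100 = 0b11110100.

C[0] = 0b00010101, C[1] = 0b11100000, C[2] = 0b00011010, C[3] = 0b10111010, C[4] = 0b11101011, C[5] = 0b11110100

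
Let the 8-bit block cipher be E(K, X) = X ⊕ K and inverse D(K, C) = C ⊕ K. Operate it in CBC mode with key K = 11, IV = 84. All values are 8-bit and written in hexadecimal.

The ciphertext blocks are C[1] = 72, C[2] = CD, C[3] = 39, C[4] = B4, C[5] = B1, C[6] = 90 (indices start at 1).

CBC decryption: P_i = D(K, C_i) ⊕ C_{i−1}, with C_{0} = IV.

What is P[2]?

P[2] = AE

P[2]: D(K, CD) = DC; DC ⊕ 72 = AE.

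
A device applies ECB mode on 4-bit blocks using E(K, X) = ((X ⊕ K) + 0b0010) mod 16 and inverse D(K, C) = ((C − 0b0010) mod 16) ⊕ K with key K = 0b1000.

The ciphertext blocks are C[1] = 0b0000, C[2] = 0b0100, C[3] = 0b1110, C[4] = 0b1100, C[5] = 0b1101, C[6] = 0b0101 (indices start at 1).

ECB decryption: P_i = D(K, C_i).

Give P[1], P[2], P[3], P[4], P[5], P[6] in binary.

P[1]: D(K, 0b0000) = 0b0110.
P[2]: D(K, 0b0100) = 0b1010.
P[3]: D(K, 0b1110) = 0b0100.
P[4]: D(K, 0b1100) = 0b0010.
P[5]: D(K, 0b1101) = 0b0011.
P[6]: D(K, 0b0101) = 0b1011.

P[1] = 0b0110, P[2] = 0b1010, P[3] = 0b0100, P[4] = 0b0010, P[5] = 0b0011, P[6] = 0b1011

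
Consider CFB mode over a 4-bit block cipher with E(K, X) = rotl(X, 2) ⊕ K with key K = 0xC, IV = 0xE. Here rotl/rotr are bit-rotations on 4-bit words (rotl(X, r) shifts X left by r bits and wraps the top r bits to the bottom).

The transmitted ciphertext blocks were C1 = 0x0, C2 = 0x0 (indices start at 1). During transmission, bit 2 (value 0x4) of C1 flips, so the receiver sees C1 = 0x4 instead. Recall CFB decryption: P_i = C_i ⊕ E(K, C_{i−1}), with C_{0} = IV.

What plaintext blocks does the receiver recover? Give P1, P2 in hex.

Only C1 changed, to 0x4. In CFB, a change in C_i flips the same bit in P_i and garbles P_{i+1}. Decrypting the received ciphertext:
P1: E(K, 0xE) = 0x7; 0x4 ⊕ 0x7 = 0x3.
P2: E(K, 0x4) = 0xD; 0x0 ⊕ 0xD = 0xD.
Blocks that differ from the original plaintext: P1, P2.

P1 = 0x3, P2 = 0xD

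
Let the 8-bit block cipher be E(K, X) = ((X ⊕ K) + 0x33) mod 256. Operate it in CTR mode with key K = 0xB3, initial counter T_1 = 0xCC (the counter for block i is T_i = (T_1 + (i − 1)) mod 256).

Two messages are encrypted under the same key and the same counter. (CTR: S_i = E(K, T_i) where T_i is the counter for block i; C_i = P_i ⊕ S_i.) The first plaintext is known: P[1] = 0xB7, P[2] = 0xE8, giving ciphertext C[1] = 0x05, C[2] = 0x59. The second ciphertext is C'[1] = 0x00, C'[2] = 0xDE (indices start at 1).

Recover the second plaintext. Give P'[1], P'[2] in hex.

P'[1] = 0xB2, P'[2] = 0x6F

In CTR with a reused counter, both messages share the same keystream S_i, so C_i ⊕ C'_i = P_i ⊕ P'_i and thus P'_i = P_i ⊕ C_i ⊕ C'_i.
P'[1]: 0xB7 ⊕ 0x05 ⊕ 0x00 = 0xB2.
P'[2]: 0xE8 ⊕ 0x59 ⊕ 0xDE = 0x6F.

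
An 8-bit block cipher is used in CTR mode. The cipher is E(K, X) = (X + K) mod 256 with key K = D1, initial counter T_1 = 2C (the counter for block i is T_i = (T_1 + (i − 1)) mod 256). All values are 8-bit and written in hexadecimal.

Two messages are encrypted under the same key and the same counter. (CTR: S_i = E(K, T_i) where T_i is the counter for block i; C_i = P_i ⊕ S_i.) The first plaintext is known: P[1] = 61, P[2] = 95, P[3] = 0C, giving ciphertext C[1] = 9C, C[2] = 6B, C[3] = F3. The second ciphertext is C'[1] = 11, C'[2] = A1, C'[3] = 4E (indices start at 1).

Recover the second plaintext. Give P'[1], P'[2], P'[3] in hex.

P'[1] = EC, P'[2] = 5F, P'[3] = B1

In CTR with a reused counter, both messages share the same keystream S_i, so C_i ⊕ C'_i = P_i ⊕ P'_i and thus P'_i = P_i ⊕ C_i ⊕ C'_i.
P'[1]: 61 ⊕ 9C ⊕ 11 = EC.
P'[2]: 95 ⊕ 6B ⊕ A1 = 5F.
P'[3]: 0C ⊕ F3 ⊕ 4E = B1.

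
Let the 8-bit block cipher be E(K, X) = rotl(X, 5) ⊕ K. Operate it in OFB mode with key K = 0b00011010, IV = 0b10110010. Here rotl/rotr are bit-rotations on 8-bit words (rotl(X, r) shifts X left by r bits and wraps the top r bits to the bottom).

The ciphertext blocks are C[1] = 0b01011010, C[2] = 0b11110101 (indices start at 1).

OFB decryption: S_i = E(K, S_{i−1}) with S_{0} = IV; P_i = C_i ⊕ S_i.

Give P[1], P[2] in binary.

P[1] = 0b00010110, P[2] = 0b01100110

P[1]: S = E(K, 0b10110010) = 0b01001100; 0b01011010 ⊕ 0b01001100 = 0b00010110.
P[2]: S = E(K, 0b01001100) = 0b10010011; 0b11110101 ⊕ 0b10010011 = 0b01100110.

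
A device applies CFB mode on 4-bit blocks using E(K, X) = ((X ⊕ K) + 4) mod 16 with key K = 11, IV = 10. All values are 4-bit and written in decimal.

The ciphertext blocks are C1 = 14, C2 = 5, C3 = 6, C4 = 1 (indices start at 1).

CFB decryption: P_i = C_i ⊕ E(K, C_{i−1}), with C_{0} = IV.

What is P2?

P2 = 12

P2: E(K, 14) = 9; 5 ⊕ 9 = 12.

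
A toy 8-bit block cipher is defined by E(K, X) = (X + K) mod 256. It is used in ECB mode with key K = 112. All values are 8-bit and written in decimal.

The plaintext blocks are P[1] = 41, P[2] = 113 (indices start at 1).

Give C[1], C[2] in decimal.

C[1] = 153, C[2] = 225

ECB encryption: C_i = E(K, P_i).
C[1]: E(K, 41) = 153.
C[2]: E(K, 113) = 225.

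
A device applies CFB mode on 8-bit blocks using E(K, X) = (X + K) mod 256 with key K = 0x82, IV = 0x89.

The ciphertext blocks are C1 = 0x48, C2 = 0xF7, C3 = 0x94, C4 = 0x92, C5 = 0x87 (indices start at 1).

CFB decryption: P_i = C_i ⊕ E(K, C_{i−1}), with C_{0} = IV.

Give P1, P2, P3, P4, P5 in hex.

P1: E(K, 0x89) = 0x0B; 0x48 ⊕ 0x0B = 0x43.
P2: E(K, 0x48) = 0xCA; 0xF7 ⊕ 0xCA = 0x3D.
P3: E(K, 0xF7) = 0x79; 0x94 ⊕ 0x79 = 0xED.
P4: E(K, 0x94) = 0x16; 0x92 ⊕ 0x16 = 0x84.
P5: E(K, 0x92) = 0x14; 0x87 ⊕ 0x14 = 0x93.

P1 = 0x43, P2 = 0x3D, P3 = 0xED, P4 = 0x84, P5 = 0x93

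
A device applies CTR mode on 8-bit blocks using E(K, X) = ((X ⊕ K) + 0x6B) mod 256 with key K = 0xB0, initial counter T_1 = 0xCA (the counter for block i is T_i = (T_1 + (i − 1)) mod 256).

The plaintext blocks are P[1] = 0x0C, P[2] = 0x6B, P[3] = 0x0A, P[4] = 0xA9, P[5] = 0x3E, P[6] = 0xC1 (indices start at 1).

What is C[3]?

C[3] = 0xED

CTR encryption: S_i = E(K, T_i) where T_i is the counter for block i; C_i = P_i ⊕ S_i.
C[1]: T = 0xCA, S = E(K, T) = 0xE5; 0x0C ⊕ 0xE5 = 0xE9.
C[2]: T = 0xCB, S = E(K, T) = 0xE6; 0x6B ⊕ 0xE6 = 0x8D.
C[3]: T = 0xCC, S = E(K, T) = 0xE7; 0x0A ⊕ 0xE7 = 0xED.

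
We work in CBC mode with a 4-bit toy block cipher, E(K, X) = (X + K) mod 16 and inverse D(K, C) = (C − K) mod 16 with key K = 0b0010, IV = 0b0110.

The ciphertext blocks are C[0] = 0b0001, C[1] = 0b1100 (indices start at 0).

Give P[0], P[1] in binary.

CBC decryption: P_i = D(K, C_i) ⊕ C_{i−1}, with C_{−1} = IV.
P[0]: D(K, 0b0001) = 0b1111; 0b1111 ⊕ 0b0110 = 0b1001.
P[1]: D(K, 0b1100) = 0b1010; 0b1010 ⊕ 0b0001 = 0b1011.

P[0] = 0b1001, P[1] = 0b1011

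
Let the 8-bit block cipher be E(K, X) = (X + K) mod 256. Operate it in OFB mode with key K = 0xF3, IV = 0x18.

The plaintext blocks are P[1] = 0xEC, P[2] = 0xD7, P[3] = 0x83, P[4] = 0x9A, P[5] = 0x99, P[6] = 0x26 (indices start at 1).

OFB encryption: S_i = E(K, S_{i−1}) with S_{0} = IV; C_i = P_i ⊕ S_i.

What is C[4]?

C[1]: S = E(K, 0x18) = 0x0B; 0xEC ⊕ 0x0B = 0xE7.
C[2]: S = E(K, 0x0B) = 0xFE; 0xD7 ⊕ 0xFE = 0x29.
C[3]: S = E(K, 0xFE) = 0xF1; 0x83 ⊕ 0xF1 = 0x72.
C[4]: S = E(K, 0xF1) = 0xE4; 0x9A ⊕ 0xE4 = 0x7E.

C[4] = 0x7E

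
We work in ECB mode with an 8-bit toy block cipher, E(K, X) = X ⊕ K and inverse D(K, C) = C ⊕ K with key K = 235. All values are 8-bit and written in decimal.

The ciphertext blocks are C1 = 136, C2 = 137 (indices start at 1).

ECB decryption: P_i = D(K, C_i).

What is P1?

P1 = 99

P1: D(K, 136) = 99.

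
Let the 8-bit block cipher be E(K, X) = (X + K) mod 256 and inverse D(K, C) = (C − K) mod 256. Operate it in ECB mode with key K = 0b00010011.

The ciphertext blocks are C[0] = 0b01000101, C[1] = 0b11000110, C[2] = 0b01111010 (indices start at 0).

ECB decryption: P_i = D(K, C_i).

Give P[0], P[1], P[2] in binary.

P[0]: D(K, 0b01000101) = 0b00110010.
P[1]: D(K, 0b11000110) = 0b10110011.
P[2]: D(K, 0b01111010) = 0b01100111.

P[0] = 0b00110010, P[1] = 0b10110011, P[2] = 0b01100111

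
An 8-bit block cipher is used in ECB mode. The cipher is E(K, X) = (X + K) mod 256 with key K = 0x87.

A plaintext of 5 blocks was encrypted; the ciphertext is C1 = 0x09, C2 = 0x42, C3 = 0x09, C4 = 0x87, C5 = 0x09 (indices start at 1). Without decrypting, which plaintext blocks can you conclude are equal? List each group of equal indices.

ECB encrypts each block independently with the same key, so equal ciphertext blocks imply equal plaintext blocks.
C1 = C3 = C5 = 0x09, so P1 = P3 = P5.

P1 = P3 = P5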